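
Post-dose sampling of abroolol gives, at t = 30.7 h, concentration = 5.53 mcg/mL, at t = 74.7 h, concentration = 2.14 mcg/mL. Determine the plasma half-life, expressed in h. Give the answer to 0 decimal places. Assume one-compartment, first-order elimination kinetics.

k = ln(C₁/C₂) / (t₂ − t₁) = ln(5.53/2.14) / (74.7 − 30.7)
  = 0.9494 / 44.00 = 0.02158 h⁻¹
t½ = ln2 / k = 0.693147 / 0.02158 = 32.12 h

32 h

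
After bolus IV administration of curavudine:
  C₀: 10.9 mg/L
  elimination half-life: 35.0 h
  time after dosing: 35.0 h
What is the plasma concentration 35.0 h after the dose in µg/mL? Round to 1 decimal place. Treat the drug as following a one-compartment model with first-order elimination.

k = ln2 / t½ = 0.693147 / 35.0 = 0.01980 h⁻¹
C = C₀ · e^(−k·t) = 10.90 × e^(−0.01980 × 35.0)
  = 10.90 × 0.5001 = 5.451 mg/L
(5.451 mg/L = 5.451 µg/mL)

5.5 µg/mL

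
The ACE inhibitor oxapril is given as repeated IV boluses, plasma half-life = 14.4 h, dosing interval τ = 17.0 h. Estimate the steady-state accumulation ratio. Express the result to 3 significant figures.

k = ln2 / t½ = 0.693147 / 14.4 = 0.04814 h⁻¹
e^(−kτ) = e^(−0.04814 × 17.0) = 0.4411
Accumulation ratio R = 1 / (1 − e^(−kτ)) = 1 / (1 − 0.4411) = 1.789

1.79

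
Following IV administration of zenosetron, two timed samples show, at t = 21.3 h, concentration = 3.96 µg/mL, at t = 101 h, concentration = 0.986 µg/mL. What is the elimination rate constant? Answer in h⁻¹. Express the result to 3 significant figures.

k = ln(C₁/C₂) / (t₂ − t₁) = ln(3.96/0.986) / (101 − 21.3)
  = 1.390 / 79.70 = 0.01744 h⁻¹

0.0174 h⁻¹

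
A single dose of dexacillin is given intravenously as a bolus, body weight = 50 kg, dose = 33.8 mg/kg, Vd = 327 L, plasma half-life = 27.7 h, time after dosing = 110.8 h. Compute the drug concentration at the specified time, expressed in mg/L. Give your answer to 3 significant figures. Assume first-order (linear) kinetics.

0.323 mg/L

Total dose = 33.8 × 50 = 1690 mg
C₀ = Dose / Vd = 1690 / 327 = 5.168 mg/L
k = ln2 / t½ = 0.693147 / 27.7 = 0.02502 h⁻¹
t / t½ = 110.8 / 27.7 = 4 half-lives
C = C₀ × (1/2)^4 = 5.168 × 0.06250 = 0.3230 mg/L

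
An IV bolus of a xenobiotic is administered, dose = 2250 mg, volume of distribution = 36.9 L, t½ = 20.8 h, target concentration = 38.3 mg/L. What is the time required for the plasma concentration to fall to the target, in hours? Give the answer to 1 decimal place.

14.0 h

C₀ = Dose / Vd = 2250 / 36.9 = 60.98 mg/L
k = ln2 / t½ = 0.693147 / 20.8 = 0.03332 h⁻¹
t = ln(C₀ / C) / k = ln(60.98 / 38.3) / 0.03332
  = ln(1.592) / 0.03332 = 0.4650 / 0.03332 = 13.96 h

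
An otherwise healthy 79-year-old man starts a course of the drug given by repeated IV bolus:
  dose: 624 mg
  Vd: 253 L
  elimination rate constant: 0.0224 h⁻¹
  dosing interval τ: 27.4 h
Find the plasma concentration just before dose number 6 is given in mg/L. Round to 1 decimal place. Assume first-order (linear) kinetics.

C₀ per dose = Dose / Vd = 624 / 253 = 2.466 mg/L
Fraction remaining after one interval: r = e^(−kτ) = e^(−0.02240 × 27.4) = 0.5413
Before dose 6, 5 doses have been given (aged 1τ, 2τ, 3τ, 4τ, 5τ).
C_trough = C₀ × (r + r² + … + r^5) = C₀ × r(1−r^5)/(1−r)
        = 2.466 × 0.5413 × (1 − 0.04647) / (1 − 0.5413) = 2.775 mg/L

2.8 mg/L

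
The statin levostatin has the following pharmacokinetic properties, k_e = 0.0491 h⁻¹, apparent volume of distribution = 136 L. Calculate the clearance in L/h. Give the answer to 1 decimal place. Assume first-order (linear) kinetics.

6.7 L/h

CL = k × Vd = 0.0491 × 136 = 6.678 L/h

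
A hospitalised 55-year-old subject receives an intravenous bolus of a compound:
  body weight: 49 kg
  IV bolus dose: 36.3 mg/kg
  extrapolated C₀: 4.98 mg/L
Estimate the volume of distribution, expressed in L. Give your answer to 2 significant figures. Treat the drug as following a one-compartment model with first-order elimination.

360 L

Dose = 36.3 × 49 = 1779 mg
Vd = Dose / C₀ = 1779 / 4.98 = 357.2 L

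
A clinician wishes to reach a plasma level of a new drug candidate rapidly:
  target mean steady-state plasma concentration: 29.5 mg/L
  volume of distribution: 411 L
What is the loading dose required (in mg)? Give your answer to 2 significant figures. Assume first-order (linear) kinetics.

12000 mg

LD = Css × Vd = 29.5 × 411 = 12120 mg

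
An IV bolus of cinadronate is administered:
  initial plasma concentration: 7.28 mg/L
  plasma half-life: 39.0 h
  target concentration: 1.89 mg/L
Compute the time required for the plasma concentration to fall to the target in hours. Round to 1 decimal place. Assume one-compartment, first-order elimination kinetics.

k = ln2 / t½ = 0.693147 / 39.0 = 0.01777 h⁻¹
t = ln(C₀ / C) / k = ln(7.280 / 1.89) / 0.01777
  = ln(3.852) / 0.01777 = 1.349 / 0.01777 = 75.91 h

75.9 h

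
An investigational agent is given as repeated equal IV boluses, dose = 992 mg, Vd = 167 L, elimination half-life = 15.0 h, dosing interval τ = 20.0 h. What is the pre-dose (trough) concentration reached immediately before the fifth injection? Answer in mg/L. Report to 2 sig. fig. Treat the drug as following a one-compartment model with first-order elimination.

3.8 mg/L

C₀ per dose = Dose / Vd = 992 / 167 = 5.940 mg/L
k = ln2 / t½ = 0.693147 / 15.0 = 0.04621 h⁻¹
Fraction remaining after one interval: r = e^(−kτ) = e^(−0.04621 × 20.0) = 0.3968
Before dose 5, 4 doses have been given (aged 1τ, 2τ, 3τ, 4τ).
C_trough = C₀ × (r + r² + … + r^4) = C₀ × r(1−r^4)/(1−r)
        = 5.940 × 0.3968 × (1 − 0.02479) / (1 − 0.3968) = 3.811 mg/L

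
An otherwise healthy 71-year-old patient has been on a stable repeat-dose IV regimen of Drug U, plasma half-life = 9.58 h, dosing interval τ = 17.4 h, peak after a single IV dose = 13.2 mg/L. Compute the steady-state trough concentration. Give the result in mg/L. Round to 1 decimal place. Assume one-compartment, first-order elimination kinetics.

5.2 mg/L

k = ln2 / t½ = 0.693147 / 9.58 = 0.07235 h⁻¹
e^(−kτ) = e^(−0.07235 × 17.4) = 0.2840
Accumulation ratio R = 1 / (1 − e^(−kτ)) = 1 / (1 − 0.2840) = 1.397
Steady-state trough = C₀ × R × e^(−kτ) = 13.2 × 1.397 × 0.2840 = 5.237 mg/L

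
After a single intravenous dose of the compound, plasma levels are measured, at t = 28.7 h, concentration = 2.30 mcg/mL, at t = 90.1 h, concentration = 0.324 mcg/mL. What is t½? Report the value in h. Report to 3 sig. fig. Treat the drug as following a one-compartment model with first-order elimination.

k = ln(C₁/C₂) / (t₂ − t₁) = ln(2.30/0.324) / (90.1 − 28.7)
  = 1.960 / 61.40 = 0.03192 h⁻¹
t½ = ln2 / k = 0.693147 / 0.03192 = 21.72 h

21.7 h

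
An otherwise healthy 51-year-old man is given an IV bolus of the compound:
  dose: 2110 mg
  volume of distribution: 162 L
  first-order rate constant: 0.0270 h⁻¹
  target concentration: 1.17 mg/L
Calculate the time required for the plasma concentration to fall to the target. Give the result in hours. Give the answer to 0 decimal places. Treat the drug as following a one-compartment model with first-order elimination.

89 h

C₀ = Dose / Vd = 2110 / 162 = 13.02 mg/L
t = ln(C₀ / C) / k = ln(13.02 / 1.17) / 0.02700
  = ln(11.13) / 0.02700 = 2.410 / 0.02700 = 89.26 h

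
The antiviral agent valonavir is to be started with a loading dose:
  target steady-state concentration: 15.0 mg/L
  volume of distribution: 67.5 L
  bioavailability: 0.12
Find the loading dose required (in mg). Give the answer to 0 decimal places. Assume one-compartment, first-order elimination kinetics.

LD = Css × Vd / F = 15.0 × 67.5 / 0.12 = 8438 mg

8438 mg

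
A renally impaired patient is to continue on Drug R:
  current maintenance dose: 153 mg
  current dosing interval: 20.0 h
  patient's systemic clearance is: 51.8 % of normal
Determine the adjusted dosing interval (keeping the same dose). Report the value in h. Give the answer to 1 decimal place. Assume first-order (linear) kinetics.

38.6 h

To keep the same average steady-state level, dosing rate must scale with clearance.
CL ratio = 51.8 / 100 = 0.5180
New interval (same dose) = 20.0 / 0.5180 = 38.61 h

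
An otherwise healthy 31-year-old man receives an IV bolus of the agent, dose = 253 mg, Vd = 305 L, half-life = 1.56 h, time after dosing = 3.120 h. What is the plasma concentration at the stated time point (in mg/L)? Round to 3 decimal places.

0.207 mg/L

C₀ = Dose / Vd = 253.0 / 305 = 0.8295 mg/L
k = ln2 / t½ = 0.693147 / 1.56 = 0.4443 h⁻¹
t / t½ = 3.120 / 1.56 = 2 half-lives
C = C₀ × (1/2)^2 = 0.8295 × 0.2500 = 0.2074 mg/L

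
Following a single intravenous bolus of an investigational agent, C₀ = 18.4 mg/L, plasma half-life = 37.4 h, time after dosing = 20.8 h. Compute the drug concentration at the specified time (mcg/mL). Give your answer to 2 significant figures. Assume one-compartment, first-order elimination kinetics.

k = ln2 / t½ = 0.693147 / 37.4 = 0.01853 h⁻¹
C = C₀ · e^(−k·t) = 18.40 × e^(−0.01853 × 20.8)
  = 18.40 × 0.6802 = 12.52 mg/L
(12.52 mg/L = 12.52 mcg/mL)

13 mcg/mL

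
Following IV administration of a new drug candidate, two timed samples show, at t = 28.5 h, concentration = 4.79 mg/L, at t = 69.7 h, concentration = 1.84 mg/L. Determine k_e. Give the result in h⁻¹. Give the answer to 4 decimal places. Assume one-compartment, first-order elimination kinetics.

k = ln(C₁/C₂) / (t₂ − t₁) = ln(4.79/1.84) / (69.7 − 28.5)
  = 0.9568 / 41.20 = 0.02322 h⁻¹

0.0232 h⁻¹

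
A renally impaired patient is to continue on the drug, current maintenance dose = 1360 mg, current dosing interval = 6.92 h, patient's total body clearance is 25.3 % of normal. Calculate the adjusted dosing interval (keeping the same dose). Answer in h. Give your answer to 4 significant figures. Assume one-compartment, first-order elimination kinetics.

To keep the same average steady-state level, dosing rate must scale with clearance.
CL ratio = 25.3 / 100 = 0.2530
New interval (same dose) = 6.92 / 0.2530 = 27.35 h

27.35 h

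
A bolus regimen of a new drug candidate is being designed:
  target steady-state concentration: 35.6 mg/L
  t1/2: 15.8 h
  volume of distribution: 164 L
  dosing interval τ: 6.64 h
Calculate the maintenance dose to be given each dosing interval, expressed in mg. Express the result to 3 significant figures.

1700 mg

k = ln2 / t½ = 0.693147 / 15.8 = 0.04387 h⁻¹
CL = k × Vd = 0.04387 × 164 = 7.195 L/h
At steady state, Dose/τ = Css × CL.
Dose = Css × CL × τ = 35.6 × 7.195 × 6.64 = 1701 mg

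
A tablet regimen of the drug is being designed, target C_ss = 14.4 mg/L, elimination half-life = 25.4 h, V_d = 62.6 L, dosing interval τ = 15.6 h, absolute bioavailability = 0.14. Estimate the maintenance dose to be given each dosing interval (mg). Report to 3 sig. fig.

2740 mg

k = ln2 / t½ = 0.693147 / 25.4 = 0.02729 h⁻¹
CL = k × Vd = 0.02729 × 62.6 = 1.708 L/h
At steady state, F × (Dose/τ) = Css × CL.
Dose = Css × CL × τ / F = 14.4 × 1.708 × 15.6 / 0.14 = 2741 mg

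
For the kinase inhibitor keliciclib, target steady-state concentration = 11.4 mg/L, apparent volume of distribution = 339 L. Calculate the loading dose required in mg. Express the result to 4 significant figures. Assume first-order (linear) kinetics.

LD = Css × Vd = 11.4 × 339 = 3865 mg

3865 mg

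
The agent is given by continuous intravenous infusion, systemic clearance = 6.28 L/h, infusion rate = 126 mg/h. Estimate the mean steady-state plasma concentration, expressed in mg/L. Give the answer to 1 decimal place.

20.1 mg/L

At steady state Css = R₀ / CL = 126 / 6.280 = 20.06 mg/L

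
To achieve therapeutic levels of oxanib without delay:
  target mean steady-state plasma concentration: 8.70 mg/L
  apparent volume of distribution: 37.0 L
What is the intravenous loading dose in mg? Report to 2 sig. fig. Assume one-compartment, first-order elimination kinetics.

320 mg

LD = Css × Vd = 8.70 × 37.0 = 321.9 mg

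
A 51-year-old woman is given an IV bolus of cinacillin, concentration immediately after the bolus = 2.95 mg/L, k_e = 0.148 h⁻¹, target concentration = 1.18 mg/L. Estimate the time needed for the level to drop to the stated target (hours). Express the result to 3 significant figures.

6.19 h

t = ln(C₀ / C) / k = ln(2.950 / 1.18) / 0.1480
  = ln(2.500) / 0.1480 = 0.9163 / 0.1480 = 6.191 h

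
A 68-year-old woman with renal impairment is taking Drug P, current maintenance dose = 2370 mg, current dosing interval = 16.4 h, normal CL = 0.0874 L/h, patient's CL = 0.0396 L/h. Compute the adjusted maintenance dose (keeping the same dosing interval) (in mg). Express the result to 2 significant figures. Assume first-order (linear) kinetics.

To keep the same average steady-state level, dosing rate must scale with clearance.
CL ratio = 0.0396 / 0.0874 = 0.4531
New dose (same interval) = 2370 × 0.4531 = 1074 mg

1100 mg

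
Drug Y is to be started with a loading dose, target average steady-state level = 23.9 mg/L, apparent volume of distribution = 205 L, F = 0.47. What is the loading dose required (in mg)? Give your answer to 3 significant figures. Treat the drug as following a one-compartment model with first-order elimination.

10400 mg

LD = Css × Vd / F = 23.9 × 205 / 0.47 = 10420 mg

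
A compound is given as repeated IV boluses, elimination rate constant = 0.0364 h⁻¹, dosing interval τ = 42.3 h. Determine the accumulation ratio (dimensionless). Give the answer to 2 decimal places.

1.27

e^(−kτ) = e^(−0.03640 × 42.3) = 0.2144
Accumulation ratio R = 1 / (1 − e^(−kτ)) = 1 / (1 − 0.2144) = 1.273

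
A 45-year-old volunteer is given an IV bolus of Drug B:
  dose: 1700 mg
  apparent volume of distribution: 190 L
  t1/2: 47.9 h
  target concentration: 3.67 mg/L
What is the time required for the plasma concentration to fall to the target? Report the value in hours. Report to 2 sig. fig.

C₀ = Dose / Vd = 1700 / 190 = 8.947 mg/L
k = ln2 / t½ = 0.693147 / 47.9 = 0.01447 h⁻¹
t = ln(C₀ / C) / k = ln(8.947 / 3.67) / 0.01447
  = ln(2.438) / 0.01447 = 0.8912 / 0.01447 = 61.59 h

62 h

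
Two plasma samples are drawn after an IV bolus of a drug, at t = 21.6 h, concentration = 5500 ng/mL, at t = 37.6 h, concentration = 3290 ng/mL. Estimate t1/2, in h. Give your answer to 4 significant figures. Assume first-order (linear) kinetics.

21.58 h

k = ln(C₁/C₂) / (t₂ − t₁) = ln(5500/3290) / (37.6 − 21.6)
  = 0.5139 / 16.00 = 0.03212 h⁻¹
t½ = ln2 / k = 0.693147 / 0.03212 = 21.58 h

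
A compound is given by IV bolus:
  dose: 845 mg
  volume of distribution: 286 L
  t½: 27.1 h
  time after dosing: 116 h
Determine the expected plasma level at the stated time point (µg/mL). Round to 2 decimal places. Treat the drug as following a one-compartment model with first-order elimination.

0.15 µg/mL

C₀ = Dose / Vd = 845.0 / 286 = 2.955 mg/L
k = ln2 / t½ = 0.693147 / 27.1 = 0.02558 h⁻¹
C = C₀ · e^(−k·t) = 2.955 × e^(−0.02558 × 116)
  = 2.955 × 0.05144 = 0.1520 mg/L
(0.1520 mg/L = 0.1520 µg/mL)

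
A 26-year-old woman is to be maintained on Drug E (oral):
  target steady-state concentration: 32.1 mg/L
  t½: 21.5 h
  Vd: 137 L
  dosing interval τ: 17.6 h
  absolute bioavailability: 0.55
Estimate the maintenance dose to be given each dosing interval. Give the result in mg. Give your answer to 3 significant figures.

k = ln2 / t½ = 0.693147 / 21.5 = 0.03224 h⁻¹
CL = k × Vd = 0.03224 × 137 = 4.417 L/h
At steady state, F × (Dose/τ) = Css × CL.
Dose = Css × CL × τ / F = 32.1 × 4.417 × 17.6 / 0.55 = 4537 mg

4540 mg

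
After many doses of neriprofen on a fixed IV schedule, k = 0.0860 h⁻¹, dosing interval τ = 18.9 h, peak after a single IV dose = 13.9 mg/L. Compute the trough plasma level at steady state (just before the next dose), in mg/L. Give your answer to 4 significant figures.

3.406 mg/L

e^(−kτ) = e^(−0.08600 × 18.9) = 0.1968
Accumulation ratio R = 1 / (1 − e^(−kτ)) = 1 / (1 − 0.1968) = 1.245
Steady-state trough = C₀ × R × e^(−kτ) = 13.9 × 1.245 × 0.1968 = 3.406 mg/L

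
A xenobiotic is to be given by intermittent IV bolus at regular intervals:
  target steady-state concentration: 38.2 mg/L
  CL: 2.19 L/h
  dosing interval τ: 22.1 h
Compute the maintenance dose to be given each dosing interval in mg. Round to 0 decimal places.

1849 mg

At steady state, Dose/τ = Css × CL.
Dose = Css × CL × τ = 38.2 × 2.190 × 22.1 = 1849 mg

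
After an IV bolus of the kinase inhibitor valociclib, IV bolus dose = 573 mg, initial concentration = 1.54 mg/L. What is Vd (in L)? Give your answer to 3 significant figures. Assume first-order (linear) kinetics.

Vd = Dose / C₀ = 573.0 / 1.54 = 372.1 L

372 L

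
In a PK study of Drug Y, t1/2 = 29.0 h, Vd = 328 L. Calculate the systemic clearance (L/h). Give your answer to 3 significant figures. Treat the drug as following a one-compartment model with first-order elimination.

7.84 L/h

k = ln2 / t½ = 0.693147 / 29.0 = 0.02390 h⁻¹
CL = k × Vd = 0.02390 × 328 = 7.839 L/h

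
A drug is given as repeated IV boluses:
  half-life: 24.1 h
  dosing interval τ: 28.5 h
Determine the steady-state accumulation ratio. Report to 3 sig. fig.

k = ln2 / t½ = 0.693147 / 24.1 = 0.02876 h⁻¹
e^(−kτ) = e^(−0.02876 × 28.5) = 0.4406
Accumulation ratio R = 1 / (1 − e^(−kτ)) = 1 / (1 − 0.4406) = 1.788

1.79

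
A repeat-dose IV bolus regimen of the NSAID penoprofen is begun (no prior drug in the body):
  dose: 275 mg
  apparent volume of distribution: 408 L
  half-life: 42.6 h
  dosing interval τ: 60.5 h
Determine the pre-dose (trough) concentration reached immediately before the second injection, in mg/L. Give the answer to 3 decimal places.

0.252 mg/L

C₀ per dose = Dose / Vd = 275 / 408 = 0.6740 mg/L
k = ln2 / t½ = 0.693147 / 42.6 = 0.01627 h⁻¹
Fraction remaining after one interval: r = e^(−kτ) = e^(−0.01627 × 60.5) = 0.3737
Before dose 2, 1 dose has been given (aged 1τ).
C_trough = C₀ × r = 0.6740 × 0.3737 = 0.2519 mg/L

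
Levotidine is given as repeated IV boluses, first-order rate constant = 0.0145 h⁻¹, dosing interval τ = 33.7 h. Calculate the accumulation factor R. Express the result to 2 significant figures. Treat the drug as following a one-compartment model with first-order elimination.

2.6

e^(−kτ) = e^(−0.01450 × 33.7) = 0.6135
Accumulation ratio R = 1 / (1 − e^(−kτ)) = 1 / (1 − 0.6135) = 2.587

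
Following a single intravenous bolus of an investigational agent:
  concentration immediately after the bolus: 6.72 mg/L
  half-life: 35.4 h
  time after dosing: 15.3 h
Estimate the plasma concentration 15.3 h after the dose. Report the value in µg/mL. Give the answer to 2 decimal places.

k = ln2 / t½ = 0.693147 / 35.4 = 0.01958 h⁻¹
C = C₀ · e^(−k·t) = 6.720 × e^(−0.01958 × 15.3)
  = 6.720 × 0.7411 = 4.980 mg/L
(4.980 mg/L = 4.980 µg/mL)

4.98 µg/mL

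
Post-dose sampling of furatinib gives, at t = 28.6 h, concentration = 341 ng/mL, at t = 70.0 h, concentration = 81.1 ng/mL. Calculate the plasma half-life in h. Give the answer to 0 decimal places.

k = ln(C₁/C₂) / (t₂ − t₁) = ln(341/81.1) / (70.0 − 28.6)
  = 1.436 / 41.40 = 0.03469 h⁻¹
t½ = ln2 / k = 0.693147 / 0.03469 = 19.98 h

20 h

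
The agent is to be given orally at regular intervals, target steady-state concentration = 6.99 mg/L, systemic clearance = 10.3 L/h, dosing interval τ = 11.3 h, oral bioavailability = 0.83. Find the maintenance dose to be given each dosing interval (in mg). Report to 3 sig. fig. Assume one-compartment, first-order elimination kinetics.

At steady state, F × (Dose/τ) = Css × CL.
Dose = Css × CL × τ / F = 6.99 × 10.30 × 11.3 / 0.83 = 980.2 mg

980 mg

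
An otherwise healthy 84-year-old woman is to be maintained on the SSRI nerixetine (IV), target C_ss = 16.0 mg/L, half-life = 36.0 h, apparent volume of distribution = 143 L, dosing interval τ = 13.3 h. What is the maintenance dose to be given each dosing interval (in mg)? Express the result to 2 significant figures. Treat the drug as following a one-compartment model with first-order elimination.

590 mg

k = ln2 / t½ = 0.693147 / 36.0 = 0.01925 h⁻¹
CL = k × Vd = 0.01925 × 143 = 2.753 L/h
At steady state, Dose/τ = Css × CL.
Dose = Css × CL × τ = 16.0 × 2.753 × 13.3 = 585.8 mg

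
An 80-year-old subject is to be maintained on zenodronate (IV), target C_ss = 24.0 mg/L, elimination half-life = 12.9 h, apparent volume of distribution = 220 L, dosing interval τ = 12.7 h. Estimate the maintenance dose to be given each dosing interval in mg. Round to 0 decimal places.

k = ln2 / t½ = 0.693147 / 12.9 = 0.05373 h⁻¹
CL = k × Vd = 0.05373 × 220 = 11.82 L/h
At steady state, Dose/τ = Css × CL.
Dose = Css × CL × τ = 24.0 × 11.82 × 12.7 = 3603 mg

3603 mg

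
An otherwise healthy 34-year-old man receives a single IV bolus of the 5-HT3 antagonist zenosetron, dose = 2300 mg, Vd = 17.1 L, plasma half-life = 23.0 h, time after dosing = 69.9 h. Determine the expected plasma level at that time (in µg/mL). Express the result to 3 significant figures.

16.4 µg/mL

C₀ = Dose / Vd = 2300 / 17.1 = 134.5 mg/L
k = ln2 / t½ = 0.693147 / 23.0 = 0.03014 h⁻¹
C = C₀ · e^(−k·t) = 134.5 × e^(−0.03014 × 69.9)
  = 134.5 × 0.1216 = 16.36 mg/L
(16.36 mg/L = 16.36 µg/mL)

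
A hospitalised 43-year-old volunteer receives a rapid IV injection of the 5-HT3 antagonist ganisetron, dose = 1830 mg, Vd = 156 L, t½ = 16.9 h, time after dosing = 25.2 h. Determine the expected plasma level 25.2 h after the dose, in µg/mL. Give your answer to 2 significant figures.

C₀ = Dose / Vd = 1830 / 156 = 11.73 mg/L
k = ln2 / t½ = 0.693147 / 16.9 = 0.04101 h⁻¹
C = C₀ · e^(−k·t) = 11.73 × e^(−0.04101 × 25.2)
  = 11.73 × 0.3558 = 4.174 mg/L
(4.174 mg/L = 4.174 µg/mL)

4.2 µg/mL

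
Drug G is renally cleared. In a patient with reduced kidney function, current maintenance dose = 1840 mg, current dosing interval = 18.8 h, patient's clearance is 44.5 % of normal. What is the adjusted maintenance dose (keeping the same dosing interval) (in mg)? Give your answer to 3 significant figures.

819 mg

To keep the same average steady-state level, dosing rate must scale with clearance.
CL ratio = 44.5 / 100 = 0.4450
New dose (same interval) = 1840 × 0.4450 = 818.8 mg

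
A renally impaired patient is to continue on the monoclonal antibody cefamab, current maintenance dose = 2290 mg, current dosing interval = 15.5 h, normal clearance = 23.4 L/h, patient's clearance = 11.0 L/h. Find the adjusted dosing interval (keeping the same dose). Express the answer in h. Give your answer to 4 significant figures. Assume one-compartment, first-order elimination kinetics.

To keep the same average steady-state level, dosing rate must scale with clearance.
CL ratio = 11.0 / 23.4 = 0.4701
New interval (same dose) = 15.5 / 0.4701 = 32.97 h

32.97 h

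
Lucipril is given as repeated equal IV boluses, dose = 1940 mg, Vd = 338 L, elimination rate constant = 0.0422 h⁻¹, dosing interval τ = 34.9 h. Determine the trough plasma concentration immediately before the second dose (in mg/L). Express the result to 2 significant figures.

C₀ per dose = Dose / Vd = 1940 / 338 = 5.740 mg/L
Fraction remaining after one interval: r = e^(−kτ) = e^(−0.04220 × 34.9) = 0.2293
Before dose 2, 1 dose has been given (aged 1τ).
C_trough = C₀ × r = 5.740 × 0.2293 = 1.316 mg/L

1.3 mg/L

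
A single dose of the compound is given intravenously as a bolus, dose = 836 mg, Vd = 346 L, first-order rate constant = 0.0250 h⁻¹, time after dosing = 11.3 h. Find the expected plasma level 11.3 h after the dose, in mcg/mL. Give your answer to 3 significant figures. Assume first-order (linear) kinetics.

1.82 mcg/mL

C₀ = Dose / Vd = 836.0 / 346 = 2.416 mg/L
C = C₀ · e^(−k·t) = 2.416 × e^(−0.02500 × 11.3)
  = 2.416 × 0.7539 = 1.821 mg/L
(1.821 mg/L = 1.821 mcg/mL)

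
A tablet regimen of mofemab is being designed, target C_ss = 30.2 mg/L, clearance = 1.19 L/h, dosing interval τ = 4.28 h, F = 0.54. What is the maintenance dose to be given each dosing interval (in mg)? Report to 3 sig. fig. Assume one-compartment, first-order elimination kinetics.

At steady state, F × (Dose/τ) = Css × CL.
Dose = Css × CL × τ / F = 30.2 × 1.190 × 4.28 / 0.54 = 284.8 mg

285 mg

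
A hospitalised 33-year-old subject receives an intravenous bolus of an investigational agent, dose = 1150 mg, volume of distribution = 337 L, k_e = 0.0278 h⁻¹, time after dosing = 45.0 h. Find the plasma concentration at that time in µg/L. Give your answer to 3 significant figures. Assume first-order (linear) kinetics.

C₀ = Dose / Vd = 1150 / 337 = 3.412 mg/L
C = C₀ · e^(−k·t) = 3.412 × e^(−0.02780 × 45.0)
  = 3.412 × 0.2862 = 0.9765 mg/L
Convert: 0.9765 mg/L × 1000 = 976.5 µg/L

977 µg/L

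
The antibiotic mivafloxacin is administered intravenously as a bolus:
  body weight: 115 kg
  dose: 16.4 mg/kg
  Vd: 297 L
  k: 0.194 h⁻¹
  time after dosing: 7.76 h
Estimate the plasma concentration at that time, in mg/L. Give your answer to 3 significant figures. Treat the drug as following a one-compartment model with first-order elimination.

1.41 mg/L

Total dose = 16.4 × 115 = 1886 mg
C₀ = Dose / Vd = 1886 / 297 = 6.350 mg/L
C = C₀ · e^(−k·t) = 6.350 × e^(−0.1940 × 7.76)
  = 6.350 × 0.2219 = 1.409 mg/L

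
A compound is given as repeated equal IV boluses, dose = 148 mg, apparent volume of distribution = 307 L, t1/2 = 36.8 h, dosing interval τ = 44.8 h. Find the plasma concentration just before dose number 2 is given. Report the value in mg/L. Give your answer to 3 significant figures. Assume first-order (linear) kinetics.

0.207 mg/L

C₀ per dose = Dose / Vd = 148 / 307 = 0.4821 mg/L
k = ln2 / t½ = 0.693147 / 36.8 = 0.01884 h⁻¹
Fraction remaining after one interval: r = e^(−kτ) = e^(−0.01884 × 44.8) = 0.4300
Before dose 2, 1 dose has been given (aged 1τ).
C_trough = C₀ × r = 0.4821 × 0.4300 = 0.2073 mg/L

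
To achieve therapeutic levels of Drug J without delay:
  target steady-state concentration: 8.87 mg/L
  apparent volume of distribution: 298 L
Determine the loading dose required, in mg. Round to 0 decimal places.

LD = Css × Vd = 8.87 × 298 = 2643 mg

2643 mg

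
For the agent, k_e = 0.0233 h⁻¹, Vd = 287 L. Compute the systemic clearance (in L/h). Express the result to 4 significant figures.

6.687 L/h

CL = k × Vd = 0.0233 × 287 = 6.687 L/h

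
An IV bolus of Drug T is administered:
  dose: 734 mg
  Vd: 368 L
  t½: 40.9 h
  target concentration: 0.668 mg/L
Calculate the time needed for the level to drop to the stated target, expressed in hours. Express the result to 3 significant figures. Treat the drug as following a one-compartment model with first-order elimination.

64.5 h

C₀ = Dose / Vd = 734.0 / 368 = 1.995 mg/L
k = ln2 / t½ = 0.693147 / 40.9 = 0.01695 h⁻¹
t = ln(C₀ / C) / k = ln(1.995 / 0.668) / 0.01695
  = ln(2.987) / 0.01695 = 1.094 / 0.01695 = 64.54 h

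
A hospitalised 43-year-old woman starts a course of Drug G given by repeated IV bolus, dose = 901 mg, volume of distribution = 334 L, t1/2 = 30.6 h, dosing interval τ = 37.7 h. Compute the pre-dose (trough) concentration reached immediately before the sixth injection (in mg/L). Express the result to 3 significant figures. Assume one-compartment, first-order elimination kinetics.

1.97 mg/L

C₀ per dose = Dose / Vd = 901 / 334 = 2.698 mg/L
k = ln2 / t½ = 0.693147 / 30.6 = 0.02265 h⁻¹
Fraction remaining after one interval: r = e^(−kτ) = e^(−0.02265 × 37.7) = 0.4257
Before dose 6, 5 doses have been given (aged 1τ, 2τ, 3τ, 4τ, 5τ).
C_trough = C₀ × (r + r² + … + r^5) = C₀ × r(1−r^5)/(1−r)
        = 2.698 × 0.4257 × (1 − 0.01398) / (1 − 0.4257) = 1.972 mg/L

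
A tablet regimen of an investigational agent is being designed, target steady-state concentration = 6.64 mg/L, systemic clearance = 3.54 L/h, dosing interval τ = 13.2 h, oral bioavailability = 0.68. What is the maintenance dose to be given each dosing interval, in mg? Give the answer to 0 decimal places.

At steady state, F × (Dose/τ) = Css × CL.
Dose = Css × CL × τ / F = 6.64 × 3.540 × 13.2 / 0.68 = 456.3 mg

456 mg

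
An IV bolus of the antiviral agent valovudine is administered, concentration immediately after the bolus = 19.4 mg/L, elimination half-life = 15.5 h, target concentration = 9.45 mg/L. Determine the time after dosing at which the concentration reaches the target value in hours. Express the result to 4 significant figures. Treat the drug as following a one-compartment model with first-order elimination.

k = ln2 / t½ = 0.693147 / 15.5 = 0.04472 h⁻¹
t = ln(C₀ / C) / k = ln(19.40 / 9.45) / 0.04472
  = ln(2.053) / 0.04472 = 0.7193 / 0.04472 = 16.08 h

16.08 h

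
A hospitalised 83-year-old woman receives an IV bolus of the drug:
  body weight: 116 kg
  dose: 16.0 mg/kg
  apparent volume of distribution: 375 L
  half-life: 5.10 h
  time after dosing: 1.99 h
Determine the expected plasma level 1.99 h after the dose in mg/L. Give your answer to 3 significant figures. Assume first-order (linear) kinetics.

Total dose = 16.0 × 116 = 1856 mg
C₀ = Dose / Vd = 1856 / 375 = 4.949 mg/L
k = ln2 / t½ = 0.693147 / 5.10 = 0.1359 h⁻¹
C = C₀ · e^(−k·t) = 4.949 × e^(−0.1359 × 1.99)
  = 4.949 × 0.7630 = 3.776 mg/L

3.78 mg/L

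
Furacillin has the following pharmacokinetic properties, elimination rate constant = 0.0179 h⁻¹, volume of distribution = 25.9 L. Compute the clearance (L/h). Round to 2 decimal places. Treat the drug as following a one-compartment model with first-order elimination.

CL = k × Vd = 0.0179 × 25.9 = 0.4636 L/h

0.46 L/h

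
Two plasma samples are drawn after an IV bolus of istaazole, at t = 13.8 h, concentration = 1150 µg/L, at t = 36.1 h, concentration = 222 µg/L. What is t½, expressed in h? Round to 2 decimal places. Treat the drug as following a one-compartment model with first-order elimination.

9.40 h

k = ln(C₁/C₂) / (t₂ − t₁) = ln(1150/222) / (36.1 − 13.8)
  = 1.645 / 22.30 = 0.07377 h⁻¹
t½ = ln2 / k = 0.693147 / 0.07377 = 9.396 h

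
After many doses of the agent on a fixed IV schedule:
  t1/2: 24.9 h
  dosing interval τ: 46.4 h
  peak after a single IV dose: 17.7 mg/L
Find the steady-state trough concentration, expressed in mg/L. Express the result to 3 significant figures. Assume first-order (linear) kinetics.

k = ln2 / t½ = 0.693147 / 24.9 = 0.02784 h⁻¹
e^(−kτ) = e^(−0.02784 × 46.4) = 0.2748
Accumulation ratio R = 1 / (1 − e^(−kτ)) = 1 / (1 − 0.2748) = 1.379
Steady-state trough = C₀ × R × e^(−kτ) = 17.7 × 1.379 × 0.2748 = 6.707 mg/L

6.71 mg/L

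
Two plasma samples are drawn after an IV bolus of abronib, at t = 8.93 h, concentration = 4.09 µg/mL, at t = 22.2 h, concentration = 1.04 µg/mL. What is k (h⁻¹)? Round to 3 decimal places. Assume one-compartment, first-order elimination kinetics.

0.103 h⁻¹

k = ln(C₁/C₂) / (t₂ − t₁) = ln(4.09/1.04) / (22.2 − 8.93)
  = 1.369 / 13.27 = 0.1032 h⁻¹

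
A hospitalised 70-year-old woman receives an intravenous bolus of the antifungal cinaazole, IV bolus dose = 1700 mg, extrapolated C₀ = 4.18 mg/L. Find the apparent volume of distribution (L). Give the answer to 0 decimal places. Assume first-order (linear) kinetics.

Vd = Dose / C₀ = 1700 / 4.18 = 406.7 L

407 L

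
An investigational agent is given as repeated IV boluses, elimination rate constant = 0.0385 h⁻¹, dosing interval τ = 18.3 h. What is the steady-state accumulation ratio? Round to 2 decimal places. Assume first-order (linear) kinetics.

e^(−kτ) = e^(−0.03850 × 18.3) = 0.4943
Accumulation ratio R = 1 / (1 − e^(−kτ)) = 1 / (1 − 0.4943) = 1.977

1.98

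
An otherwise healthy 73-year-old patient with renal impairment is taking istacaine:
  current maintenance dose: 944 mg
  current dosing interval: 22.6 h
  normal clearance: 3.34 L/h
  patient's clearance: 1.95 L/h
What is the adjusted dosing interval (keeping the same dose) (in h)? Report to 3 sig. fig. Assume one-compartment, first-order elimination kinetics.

To keep the same average steady-state level, dosing rate must scale with clearance.
CL ratio = 1.95 / 3.34 = 0.5838
New interval (same dose) = 22.6 / 0.5838 = 38.71 h

38.7 h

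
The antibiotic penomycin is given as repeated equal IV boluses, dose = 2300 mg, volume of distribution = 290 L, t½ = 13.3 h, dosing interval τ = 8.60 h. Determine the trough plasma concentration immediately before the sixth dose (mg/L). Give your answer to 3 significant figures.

C₀ per dose = Dose / Vd = 2300 / 290 = 7.931 mg/L
k = ln2 / t½ = 0.693147 / 13.3 = 0.05212 h⁻¹
Fraction remaining after one interval: r = e^(−kτ) = e^(−0.05212 × 8.60) = 0.6388
Before dose 6, 5 doses have been given (aged 1τ, 2τ, 3τ, 4τ, 5τ).
C_trough = C₀ × (r + r² + … + r^5) = C₀ × r(1−r^5)/(1−r)
        = 7.931 × 0.6388 × (1 − 0.1064) / (1 − 0.6388) = 12.53 mg/L

12.5 mg/L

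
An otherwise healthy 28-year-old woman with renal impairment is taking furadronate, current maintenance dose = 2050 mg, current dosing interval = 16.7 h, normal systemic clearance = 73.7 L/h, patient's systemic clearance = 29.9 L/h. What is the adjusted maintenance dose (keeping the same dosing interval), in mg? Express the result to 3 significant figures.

To keep the same average steady-state level, dosing rate must scale with clearance.
CL ratio = 29.9 / 73.7 = 0.4057
New dose (same interval) = 2050 × 0.4057 = 831.7 mg

832 mg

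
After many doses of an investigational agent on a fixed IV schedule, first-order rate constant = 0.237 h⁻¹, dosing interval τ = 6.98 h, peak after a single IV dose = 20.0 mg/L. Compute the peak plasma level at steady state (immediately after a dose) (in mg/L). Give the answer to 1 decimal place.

e^(−kτ) = e^(−0.2370 × 6.98) = 0.1912
Accumulation ratio R = 1 / (1 − e^(−kτ)) = 1 / (1 − 0.1912) = 1.236
Steady-state peak = C₀ × R = 20.0 × 1.236 = 24.72 mg/L

24.7 mg/L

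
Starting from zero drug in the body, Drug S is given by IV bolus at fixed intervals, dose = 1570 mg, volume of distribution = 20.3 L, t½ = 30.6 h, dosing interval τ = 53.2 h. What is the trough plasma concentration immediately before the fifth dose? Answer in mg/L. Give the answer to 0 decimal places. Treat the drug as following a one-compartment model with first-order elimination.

33 mg/L

C₀ per dose = Dose / Vd = 1570 / 20.3 = 77.34 mg/L
k = ln2 / t½ = 0.693147 / 30.6 = 0.02265 h⁻¹
Fraction remaining after one interval: r = e^(−kτ) = e^(−0.02265 × 53.2) = 0.2997
Before dose 5, 4 doses have been given (aged 1τ, 2τ, 3τ, 4τ).
C_trough = C₀ × (r + r² + … + r^4) = C₀ × r(1−r^4)/(1−r)
        = 77.34 × 0.2997 × (1 − 0.008068) / (1 − 0.2997) = 32.83 mg/L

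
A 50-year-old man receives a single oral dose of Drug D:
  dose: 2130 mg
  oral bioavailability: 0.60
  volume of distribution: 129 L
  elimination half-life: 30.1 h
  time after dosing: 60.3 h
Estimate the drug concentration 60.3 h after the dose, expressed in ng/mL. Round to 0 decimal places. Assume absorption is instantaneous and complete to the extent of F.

2471 ng/mL

Amount reaching circulation = F × Dose = 0.60 × 2130 = 1278 mg
C₀ = F·Dose / Vd = 1278 / 129 = 9.907 mg/L
k = ln2 / t½ = 0.693147 / 30.1 = 0.02303 h⁻¹
C = C₀ · e^(−k·t) = 9.907 × e^(−0.02303 × 60.3)
  = 9.907 × 0.2494 = 2.471 mg/L
Convert: 2.471 mg/L × 1000 = 2471 ng/mL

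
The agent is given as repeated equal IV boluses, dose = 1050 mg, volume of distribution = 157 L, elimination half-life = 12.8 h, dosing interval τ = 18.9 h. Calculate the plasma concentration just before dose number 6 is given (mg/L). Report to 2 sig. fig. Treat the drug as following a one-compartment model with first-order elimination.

C₀ per dose = Dose / Vd = 1050 / 157 = 6.688 mg/L
k = ln2 / t½ = 0.693147 / 12.8 = 0.05415 h⁻¹
Fraction remaining after one interval: r = e^(−kτ) = e^(−0.05415 × 18.9) = 0.3594
Before dose 6, 5 doses have been given (aged 1τ, 2τ, 3τ, 4τ, 5τ).
C_trough = C₀ × (r + r² + … + r^5) = C₀ × r(1−r^5)/(1−r)
        = 6.688 × 0.3594 × (1 − 0.005996) / (1 − 0.3594) = 3.730 mg/L

3.7 mg/L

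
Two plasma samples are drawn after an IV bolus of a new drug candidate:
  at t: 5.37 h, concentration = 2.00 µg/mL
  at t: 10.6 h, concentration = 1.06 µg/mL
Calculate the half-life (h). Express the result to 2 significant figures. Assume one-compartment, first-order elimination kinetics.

5.7 h

k = ln(C₁/C₂) / (t₂ − t₁) = ln(2.00/1.06) / (10.6 − 5.37)
  = 0.6349 / 5.230 = 0.1214 h⁻¹
t½ = ln2 / k = 0.693147 / 0.1214 = 5.710 h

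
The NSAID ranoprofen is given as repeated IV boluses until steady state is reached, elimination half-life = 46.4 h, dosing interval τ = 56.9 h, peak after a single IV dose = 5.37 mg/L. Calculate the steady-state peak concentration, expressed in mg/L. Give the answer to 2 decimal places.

9.38 mg/L

k = ln2 / t½ = 0.693147 / 46.4 = 0.01494 h⁻¹
e^(−kτ) = e^(−0.01494 × 56.9) = 0.4274
Accumulation ratio R = 1 / (1 − e^(−kτ)) = 1 / (1 − 0.4274) = 1.746
Steady-state peak = C₀ × R = 5.37 × 1.746 = 9.376 mg/L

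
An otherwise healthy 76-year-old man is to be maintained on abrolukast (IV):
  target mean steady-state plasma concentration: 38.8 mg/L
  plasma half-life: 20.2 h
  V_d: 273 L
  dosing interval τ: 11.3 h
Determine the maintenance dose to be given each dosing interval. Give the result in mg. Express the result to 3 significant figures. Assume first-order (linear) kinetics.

4110 mg

k = ln2 / t½ = 0.693147 / 20.2 = 0.03431 h⁻¹
CL = k × Vd = 0.03431 × 273 = 9.367 L/h
At steady state, Dose/τ = Css × CL.
Dose = Css × CL × τ = 38.8 × 9.367 × 11.3 = 4107 mg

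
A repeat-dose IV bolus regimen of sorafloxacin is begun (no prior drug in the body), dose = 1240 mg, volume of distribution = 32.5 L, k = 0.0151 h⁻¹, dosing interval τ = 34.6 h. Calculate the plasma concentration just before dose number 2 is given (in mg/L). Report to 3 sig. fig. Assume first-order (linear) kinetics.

22.6 mg/L

C₀ per dose = Dose / Vd = 1240 / 32.5 = 38.15 mg/L
Fraction remaining after one interval: r = e^(−kτ) = e^(−0.01510 × 34.6) = 0.5931
Before dose 2, 1 dose has been given (aged 1τ).
C_trough = C₀ × r = 38.15 × 0.5931 = 22.63 mg/L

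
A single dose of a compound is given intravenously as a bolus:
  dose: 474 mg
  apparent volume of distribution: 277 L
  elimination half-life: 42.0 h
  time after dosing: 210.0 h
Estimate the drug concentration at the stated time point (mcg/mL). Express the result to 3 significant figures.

0.0535 mcg/mL

C₀ = Dose / Vd = 474.0 / 277 = 1.711 mg/L
k = ln2 / t½ = 0.693147 / 42.0 = 0.01650 h⁻¹
t / t½ = 210.0 / 42.0 = 5 half-lives
C = C₀ × (1/2)^5 = 1.711 × 0.03125 = 0.05347 mg/L
(0.05347 mg/L = 0.05347 mcg/mL)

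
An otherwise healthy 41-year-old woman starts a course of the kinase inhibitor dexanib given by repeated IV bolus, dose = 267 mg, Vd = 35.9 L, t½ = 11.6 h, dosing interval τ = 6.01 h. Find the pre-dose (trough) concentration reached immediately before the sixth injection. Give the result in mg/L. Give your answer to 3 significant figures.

14.4 mg/L

C₀ per dose = Dose / Vd = 267 / 35.9 = 7.437 mg/L
k = ln2 / t½ = 0.693147 / 11.6 = 0.05975 h⁻¹
Fraction remaining after one interval: r = e^(−kτ) = e^(−0.05975 × 6.01) = 0.6983
Before dose 6, 5 doses have been given (aged 1τ, 2τ, 3τ, 4τ, 5τ).
C_trough = C₀ × (r + r² + … + r^5) = C₀ × r(1−r^5)/(1−r)
        = 7.437 × 0.6983 × (1 − 0.1660) / (1 − 0.6983) = 14.36 mg/L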